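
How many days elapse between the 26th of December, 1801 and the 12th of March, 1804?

December 26, 1801 → December 26, 1802: 365 days.
December 26, 1802 → December 26, 1803: 365 days.
December 1803: 31 − 26 = 5 days remain.
Then January (31), February 1804 (29): 31 + 29 = 60 days.
March 1–12, 1804: 12 days.
Residual: 77 days.
Total: 807 days.

807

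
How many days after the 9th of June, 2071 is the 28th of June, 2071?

19

Within June 2071: 28 − 9 = 19 days.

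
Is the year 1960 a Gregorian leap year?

Yes

1960 is a leap year.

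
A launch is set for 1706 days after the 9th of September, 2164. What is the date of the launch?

the 12th of May, 2169

Count 1706 days after September 9, 2164:
Day-of-year of September 9, 2164: 253.
Day-of-year of May 12, 2169: 132.
2164 has 366 days, so 366 − 253 = 113 days remain in 2164.
Full years: 2165: 365; 2166: 365; 2167: 365; 2168: 366. Sum = 1461.
Total: 113 + 1461 + 132 = 1706 days.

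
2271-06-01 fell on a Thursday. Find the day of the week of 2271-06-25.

Sunday

Within June 2271: 25 − 1 = 24 days.
24 mod 7 = 3, so 3 days after Thursday is Sunday.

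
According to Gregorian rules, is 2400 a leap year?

Yes

2400 is a leap year (divisible by 400).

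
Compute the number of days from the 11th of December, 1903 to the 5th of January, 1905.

391

December 1903: 31 − 11 = 20 days remain.
Then 12 full months totalling 366 days.
January 1–5, 1905: 5 days.
Total: 20 + 366 + 5 = 391 days.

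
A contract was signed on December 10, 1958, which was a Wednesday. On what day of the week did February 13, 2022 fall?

Day-of-year of December 10, 1958: 344.
Day-of-year of February 13, 2022: 44.
1958 has 365 days, so 365 − 344 = 21 days remain in 1958.
Full years 1959–2021: 47 common + 16 leap = 47×365 + 16×366 = 23011 days.
Total: 21 + 23011 + 44 = 23076 days.
23076 mod 7 = 4, so 4 days after Wednesday is Sunday.

Sunday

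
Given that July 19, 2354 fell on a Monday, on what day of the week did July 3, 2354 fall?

Count forward from the earlier date (July 3, 2354) to the later (July 19, 2354):
Within July 2354: 19 − 3 = 16 days.
16 mod 7 = 2, so 2 days before Monday is Saturday.

Saturday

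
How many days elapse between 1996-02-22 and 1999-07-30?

1254

Day-of-year of February 22, 1996: 53.
Day-of-year of July 30, 1999: 211.
1996 has 366 days, so 366 − 53 = 313 days remain in 1996.
Full years: 1997: 365; 1998: 365. Sum = 730.
Total: 313 + 730 + 211 = 1254 days.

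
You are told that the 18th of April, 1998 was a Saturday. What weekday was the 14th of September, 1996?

Saturday

Count forward from the earlier date (September 14, 1996) to the later (April 18, 1998):
September 14, 1996 → September 14, 1997: 365 days.
September 1997: 30 − 14 = 16 days remain.
Then October (31), November (30), December (31), January (31), February 1998 (28), March (31): 31 + 30 + 31 + 31 + 28 + 31 = 182 days.
April 1–18, 1998: 18 days.
Residual: 216 days.
Total: 581 days.
581 is a multiple of 7, so the 14th of September, 1996 falls on the same weekday: Saturday.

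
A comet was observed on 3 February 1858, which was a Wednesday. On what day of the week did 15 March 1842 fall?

Count forward from the earlier date (March 15, 1842) to the later (February 3, 1858):
From March 15, 1842 to March 15, 1857: 15 years, of which 4 contain a Feb 29 — 11×365 + 4×366 = 5479 days.
March 1857: 31 − 15 = 16 days remain.
Then 10 full months totalling 306 days.
February 1–3, 1858: 3 days (1858 is not a leap year).
Residual: 325 days.
Total: 5804 days.
5804 mod 7 = 1, so 1 day before Wednesday is Tuesday.

Tuesday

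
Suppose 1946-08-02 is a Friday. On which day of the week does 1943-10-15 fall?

Friday

Count forward from the earlier date (October 15, 1943) to the later (August 2, 1946):
Day-of-year of October 15, 1943: 288.
Day-of-year of August 2, 1946: 214.
1943 has 365 days, so 365 − 288 = 77 days remain in 1943.
Full years: 1944: 366; 1945: 365. Sum = 731.
Total: 77 + 731 + 214 = 1022 days.
1022 is a multiple of 7, so 1943-10-15 falls on the same weekday: Friday.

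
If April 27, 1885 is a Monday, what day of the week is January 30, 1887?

Sunday

Day-of-year of April 27, 1885: 117.
Day-of-year of January 30, 1887: 30.
1885 has 365 days, so 365 − 117 = 248 days remain in 1885.
Full years: 1886: 365. Sum = 365.
Total: 248 + 365 + 30 = 643 days.
643 mod 7 = 6, so 6 days after Monday is Sunday.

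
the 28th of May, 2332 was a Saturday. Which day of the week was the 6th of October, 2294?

Count forward from the earlier date (October 6, 2294) to the later (May 28, 2332):
From October 6, 2294 to October 6, 2331: 37 years, of which 8 contain a Feb 29 — 29×365 + 8×366 = 13513 days.
(2300 is not a leap year (divisible by 100 but not 400).)
October 2331: 31 − 6 = 25 days remain.
Then November (30), December (31), January (31), February 2332 (29), March (31), April (30): 30 + 31 + 31 + 29 + 31 + 30 = 182 days.
May 1–28, 2332: 28 days.
Residual: 235 days.
Total: 13748 days.
13748 is a multiple of 7, so the 6th of October, 2294 falls on the same weekday: Saturday.

Saturday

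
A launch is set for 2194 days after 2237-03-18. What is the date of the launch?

2243-03-21

Count 2194 days after March 18, 2237:
Day-of-year of March 18, 2237: 77.
Day-of-year of March 21, 2243: 80.
2237 has 365 days, so 365 − 77 = 288 days remain in 2237.
Full years: 2238: 365; 2239: 365; 2240: 366; 2241: 365; 2242: 365. Sum = 1826.
Total: 288 + 1826 + 80 = 2194 days.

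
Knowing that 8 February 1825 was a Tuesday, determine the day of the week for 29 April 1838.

Sunday

From February 8, 1825 to February 8, 1838: 13 years, of which 3 contain a Feb 29 — 10×365 + 3×366 = 4748 days.
February 1838: 28 − 8 = 20 days remain (1838 is not a leap year, so February has 28 days).
Then March (31): 31 days.
April 1–29, 1838: 29 days.
Residual: 80 days.
Total: 4828 days.
4828 mod 7 = 5, so 5 days after Tuesday is Sunday.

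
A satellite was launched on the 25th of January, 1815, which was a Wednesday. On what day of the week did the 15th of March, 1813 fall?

Count forward from the earlier date (March 15, 1813) to the later (January 25, 1815):
March 15, 1813 → March 15, 1814: 365 days.
March 1814: 31 − 15 = 16 days remain.
Then 9 full months totalling 275 days.
January 1–25, 1815: 25 days.
Residual: 316 days.
Total: 681 days.
681 mod 7 = 2, so 2 days before Wednesday is Monday.

Monday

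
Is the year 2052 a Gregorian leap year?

Yes

2052 is a leap year.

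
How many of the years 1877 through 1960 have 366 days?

20

Years divisible by 4: 1880, 1884, …, 1960 — 21 in all.
Of these, 1900 is divisible by 100 but not 400, so not leap.
Leap years: 21 − 1 = 20.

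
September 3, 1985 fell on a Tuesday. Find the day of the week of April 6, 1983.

Wednesday

Count forward from the earlier date (April 6, 1983) to the later (September 3, 1985):
April 1983: 30 − 6 = 24 days remain.
Then 28 full months totalling 854 days.
September 1–3, 1985: 3 days.
Total: 24 + 854 + 3 = 881 days.
881 mod 7 = 6, so 6 days before Tuesday is Wednesday.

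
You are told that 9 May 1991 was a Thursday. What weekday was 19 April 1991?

Friday

Count forward from the earlier date (April 19, 1991) to the later (May 9, 1991):
April 1991: 30 − 19 = 11 days remain.
May 1–9, 1991: 9 days.
Total: 11 + 9 = 20 days.
20 mod 7 = 6, so 6 days before Thursday is Friday.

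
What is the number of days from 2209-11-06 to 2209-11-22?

16

Within November 2209: 22 − 6 = 16 days.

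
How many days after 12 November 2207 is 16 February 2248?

14706

From November 12, 2207 to November 12, 2247: 40 years, of which 10 contain a Feb 29 — 30×365 + 10×366 = 14610 days.
November 2247: 30 − 12 = 18 days remain.
Then December (31), January (31): 31 + 31 = 62 days.
February 1–16, 2248: 16 days (2248 is a leap year).
Residual: 96 days.
Total: 14706 days.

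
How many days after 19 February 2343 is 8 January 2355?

4341

Day-of-year of February 19, 2343: 50.
Day-of-year of January 8, 2355: 8.
2343 has 365 days, so 365 − 50 = 315 days remain in 2343.
Full years 2344–2354: 8 common + 3 leap = 8×365 + 3×366 = 4018 days.
Total: 315 + 4018 + 8 = 4341 days.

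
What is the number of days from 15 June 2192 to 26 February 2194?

June 2192: 30 − 15 = 15 days remain.
Then 19 full months totalling 580 days.
February 1–26, 2194: 26 days (2194 is not a leap year).
Total: 15 + 580 + 26 = 621 days.

621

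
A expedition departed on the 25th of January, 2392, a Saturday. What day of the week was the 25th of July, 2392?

January 2392: 31 − 25 = 6 days remain.
Then February 2392 (29), March (31), April (30), May (31), June (30): 29 + 31 + 30 + 31 + 30 = 151 days.
July 1–25, 2392: 25 days.
Total: 6 + 151 + 25 = 182 days.
182 is a multiple of 7, so the 25th of July, 2392 falls on the same weekday: Saturday.

Saturday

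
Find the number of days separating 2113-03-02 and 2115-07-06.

856

Day-of-year of March 2, 2113: 61.
Day-of-year of July 6, 2115: 187.
2113 has 365 days, so 365 − 61 = 304 days remain in 2113.
Full years: 2114: 365. Sum = 365.
Total: 304 + 365 + 187 = 856 days.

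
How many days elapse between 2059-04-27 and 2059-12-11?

228

April 2059: 30 − 27 = 3 days remain.
Then May (31), June (30), July (31), August (31), September (30), October (31), November (30): 31 + 30 + 31 + 31 + 30 + 31 + 30 = 214 days.
December 1–11, 2059: 11 days.
Total: 3 + 214 + 11 = 228 days.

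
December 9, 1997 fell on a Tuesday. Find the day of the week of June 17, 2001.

Sunday

December 9, 1997 → December 9, 1998: 365 days.
December 9, 1998 → December 9, 1999: 365 days.
December 9, 1999 → December 9, 2000: 366 days (2000 is a leap year (divisible by 400)).
December 2000: 31 − 9 = 22 days remain.
Then January (31), February 2001 (28), March (31), April (30), May (31): 31 + 28 + 31 + 30 + 31 = 151 days.
June 1–17, 2001: 17 days.
Residual: 190 days.
Total: 1286 days.
1286 mod 7 = 5, so 5 days after Tuesday is Sunday.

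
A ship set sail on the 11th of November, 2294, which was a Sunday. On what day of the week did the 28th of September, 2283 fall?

Count forward from the earlier date (September 28, 2283) to the later (November 11, 2294):
Day-of-year of September 28, 2283: 271.
Day-of-year of November 11, 2294: 315.
2283 has 365 days, so 365 − 271 = 94 days remain in 2283.
Full years 2284–2293: 7 common + 3 leap = 7×365 + 3×366 = 3653 days.
Total: 94 + 3653 + 315 = 4062 days.
4062 mod 7 = 2, so 2 days before Sunday is Friday.

Friday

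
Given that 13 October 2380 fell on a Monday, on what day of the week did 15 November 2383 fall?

Tuesday

Day-of-year of October 13, 2380: 287.
Day-of-year of November 15, 2383: 319.
2380 has 366 days, so 366 − 287 = 79 days remain in 2380.
Full years: 2381: 365; 2382: 365. Sum = 730.
Total: 79 + 730 + 319 = 1128 days.
1128 mod 7 = 1, so 1 day after Monday is Tuesday.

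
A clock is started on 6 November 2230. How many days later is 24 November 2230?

18

Within November 2230: 24 − 6 = 18 days.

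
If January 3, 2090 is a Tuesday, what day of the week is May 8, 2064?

Count forward from the earlier date (May 8, 2064) to the later (January 3, 2090):
From May 8, 2064 to May 8, 2089: 25 years, of which 6 contain a Feb 29 — 19×365 + 6×366 = 9131 days.
May 2089: 31 − 8 = 23 days remain.
Then June (30), July (31), August (31), September (30), October (31), November (30), December (31): 30 + 31 + 31 + 30 + 31 + 30 + 31 = 214 days.
January 1–3, 2090: 3 days.
Residual: 240 days.
Total: 9371 days.
9371 mod 7 = 5, so 5 days before Tuesday is Thursday.

Thursday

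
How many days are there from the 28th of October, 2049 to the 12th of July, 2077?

From October 28, 2049 to October 28, 2076: 27 years, of which 7 contain a Feb 29 — 20×365 + 7×366 = 9862 days.
October 2076: 31 − 28 = 3 days remain.
Then November (30), December (31), January (31), February 2077 (28), March (31), April (30), May (31), June (30): 30 + 31 + 31 + 28 + 31 + 30 + 31 + 30 = 242 days.
July 1–12, 2077: 12 days.
Residual: 257 days.
Total: 10119 days.

10119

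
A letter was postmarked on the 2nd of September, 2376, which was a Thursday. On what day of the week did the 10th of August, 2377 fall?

Wednesday

Day-of-year of September 2, 2376: 246.
Day-of-year of August 10, 2377: 222.
2376 has 366 days, so 366 − 246 = 120 days remain in 2376.
Total: 120 + 222 = 342 days.
342 mod 7 = 6, so 6 days after Thursday is Wednesday.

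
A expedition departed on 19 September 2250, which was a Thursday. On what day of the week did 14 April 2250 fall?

Sunday

Count forward from the earlier date (April 14, 2250) to the later (September 19, 2250):
April 2250: 30 − 14 = 16 days remain.
Then May (31), June (30), July (31), August (31): 31 + 30 + 31 + 31 = 123 days.
September 1–19, 2250: 19 days.
Total: 16 + 123 + 19 = 158 days.
158 mod 7 = 4, so 4 days before Thursday is Sunday.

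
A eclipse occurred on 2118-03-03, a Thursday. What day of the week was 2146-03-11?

Day-of-year of March 3, 2118: 62.
Day-of-year of March 11, 2146: 70.
2118 has 365 days, so 365 − 62 = 303 days remain in 2118.
Full years 2119–2145: 20 common + 7 leap = 20×365 + 7×366 = 9862 days.
Total: 303 + 9862 + 70 = 10235 days.
10235 mod 7 = 1, so 1 day after Thursday is Friday.

Friday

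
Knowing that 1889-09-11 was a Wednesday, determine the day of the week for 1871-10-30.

Count forward from the earlier date (October 30, 1871) to the later (September 11, 1889):
From October 30, 1871 to October 30, 1888: 17 years, of which 5 contain a Feb 29 — 12×365 + 5×366 = 6210 days.
October 1888: 31 − 30 = 1 day remains.
Then 10 full months totalling 304 days.
September 1–11, 1889: 11 days.
Residual: 316 days.
Total: 6526 days.
6526 mod 7 = 2, so 2 days before Wednesday is Monday.

Monday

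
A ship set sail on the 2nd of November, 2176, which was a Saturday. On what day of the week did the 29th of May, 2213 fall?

Saturday

From November 2, 2176 to November 2, 2212: 36 years, of which 8 contain a Feb 29 — 28×365 + 8×366 = 13148 days.
(2200 is not a leap year (divisible by 100 but not 400).)
November 2212: 30 − 2 = 28 days remain.
Then December (31), January (31), February 2213 (28), March (31), April (30): 31 + 31 + 28 + 31 + 30 = 151 days.
May 1–29, 2213: 29 days.
Residual: 208 days.
Total: 13356 days.
13356 is a multiple of 7, so the 29th of May, 2213 falls on the same weekday: Saturday.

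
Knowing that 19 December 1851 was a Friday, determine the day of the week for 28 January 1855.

December 19, 1851 → December 19, 1852: 366 days (1852 is a leap year).
December 19, 1852 → December 19, 1853: 365 days.
December 19, 1853 → December 19, 1854: 365 days.
December 1854: 31 − 19 = 12 days remain.
January 1–28, 1855: 28 days.
Residual: 40 days.
Total: 1136 days.
1136 mod 7 = 2, so 2 days after Friday is Sunday.

Sunday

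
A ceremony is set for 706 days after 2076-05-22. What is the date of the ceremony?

2078-04-28

Count 706 days after May 22, 2076:
Day-of-year of May 22, 2076: 143.
Day-of-year of April 28, 2078: 118.
2076 has 366 days, so 366 − 143 = 223 days remain in 2076.
Full years: 2077: 365. Sum = 365.
Total: 223 + 365 + 118 = 706 days.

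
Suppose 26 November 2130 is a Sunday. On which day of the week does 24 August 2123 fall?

Tuesday

Count forward from the earlier date (August 24, 2123) to the later (November 26, 2130):
From August 24, 2123 to August 24, 2130: 7 years, of which 2 contain a Feb 29 — 5×365 + 2×366 = 2557 days.
August 2130: 31 − 24 = 7 days remain.
Then September (30), October (31): 30 + 31 = 61 days.
November 1–26, 2130: 26 days.
Residual: 94 days.
Total: 2651 days.
2651 mod 7 = 5, so 5 days before Sunday is Tuesday.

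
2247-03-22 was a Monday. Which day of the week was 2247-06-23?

March 2247: 31 − 22 = 9 days remain.
Then April (30), May (31): 30 + 31 = 61 days.
June 1–23, 2247: 23 days.
Total: 9 + 61 + 23 = 93 days.
93 mod 7 = 2, so 2 days after Monday is Wednesday.

Wednesday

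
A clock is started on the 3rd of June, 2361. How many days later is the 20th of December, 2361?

June 2361: 30 − 3 = 27 days remain.
Then July (31), August (31), September (30), October (31), November (30): 31 + 31 + 30 + 31 + 30 = 153 days.
December 1–20, 2361: 20 days.
Total: 27 + 153 + 20 = 200 days.

200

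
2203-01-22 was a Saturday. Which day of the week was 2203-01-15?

Count forward from the earlier date (January 15, 2203) to the later (January 22, 2203):
Within January 2203: 22 − 15 = 7 days.
7 is a multiple of 7, so 2203-01-15 falls on the same weekday: Saturday.

Saturday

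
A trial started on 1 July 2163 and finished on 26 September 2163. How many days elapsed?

87

July 2163: 31 − 1 = 30 days remain.
Then August (31): 31 days.
September 1–26, 2163: 26 days.
Total: 30 + 31 + 26 = 87 days.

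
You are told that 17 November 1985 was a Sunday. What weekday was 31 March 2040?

Saturday

Day-of-year of November 17, 1985: 321.
Day-of-year of March 31, 2040: 91.
1985 has 365 days, so 365 − 321 = 44 days remain in 1985.
Full years 1986–2039: 41 common + 13 leap = 41×365 + 13×366 = 19723 days.
Total: 44 + 19723 + 91 = 19858 days.
19858 mod 7 = 6, so 6 days after Sunday is Saturday.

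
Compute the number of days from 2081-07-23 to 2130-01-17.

Day-of-year of July 23, 2081: 204.
Day-of-year of January 17, 2130: 17.
2081 has 365 days, so 365 − 204 = 161 days remain in 2081.
Full years 2082–2129: 37 common + 11 leap = 37×365 + 11×366 = 17531 days.
Total: 161 + 17531 + 17 = 17709 days.

17709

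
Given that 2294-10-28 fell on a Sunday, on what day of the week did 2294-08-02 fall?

Thursday

Count forward from the earlier date (August 2, 2294) to the later (October 28, 2294):
August 2294: 31 − 2 = 29 days remain.
Then September (30): 30 days.
October 1–28, 2294: 28 days.
Total: 29 + 30 + 28 = 87 days.
87 mod 7 = 3, so 3 days before Sunday is Thursday.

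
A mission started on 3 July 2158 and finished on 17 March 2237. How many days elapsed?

28746

From July 3, 2158 to July 3, 2236: 78 years, of which 19 contain a Feb 29 — 59×365 + 19×366 = 28489 days.
(2200 is not a leap year (divisible by 100 but not 400).)
July 2236: 31 − 3 = 28 days remain.
Then August (31), September (30), October (31), November (30), December (31), January (31), February 2237 (28): 31 + 30 + 31 + 30 + 31 + 31 + 28 = 212 days.
March 1–17, 2237: 17 days.
Residual: 257 days.
Total: 28746 days.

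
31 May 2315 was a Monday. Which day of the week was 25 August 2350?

Friday

From May 31, 2315 to May 31, 2350: 35 years, of which 9 contain a Feb 29 — 26×365 + 9×366 = 12784 days.
May 2350: 31 − 31 = 0 days remain.
Then June (30), July (31): 30 + 31 = 61 days.
August 1–25, 2350: 25 days.
Residual: 86 days.
Total: 12870 days.
12870 mod 7 = 4, so 4 days after Monday is Friday.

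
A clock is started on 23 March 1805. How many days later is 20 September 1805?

March 1805: 31 − 23 = 8 days remain.
Then April (30), May (31), June (30), July (31), August (31): 30 + 31 + 30 + 31 + 31 = 153 days.
September 1–20, 1805: 20 days.
Total: 8 + 153 + 20 = 181 days.

181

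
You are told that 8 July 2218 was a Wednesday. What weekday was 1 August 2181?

Count forward from the earlier date (August 1, 2181) to the later (July 8, 2218):
Day-of-year of August 1, 2181: 213.
Day-of-year of July 8, 2218: 189.
2181 has 365 days, so 365 − 213 = 152 days remain in 2181.
Full years 2182–2217: 28 common + 8 leap = 28×365 + 8×366 = 13148 days.
Total: 152 + 13148 + 189 = 13489 days.
13489 is a multiple of 7, so 1 August 2181 falls on the same weekday: Wednesday.

Wednesday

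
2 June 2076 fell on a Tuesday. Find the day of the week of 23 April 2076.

Count forward from the earlier date (April 23, 2076) to the later (June 2, 2076):
April 2076: 30 − 23 = 7 days remain.
Then May (31): 31 days.
June 1–2, 2076: 2 days.
Total: 7 + 31 + 2 = 40 days.
40 mod 7 = 5, so 5 days before Tuesday is Thursday.

Thursday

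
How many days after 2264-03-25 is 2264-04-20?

March 2264: 31 − 25 = 6 days remain.
April 1–20, 2264: 20 days.
Total: 6 + 20 = 26 days.

26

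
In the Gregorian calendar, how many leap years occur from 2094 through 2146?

Years divisible by 4: 2096, 2100, …, 2144 — 13 in all.
Of these, 2100 is divisible by 100 but not 400, so not leap.
Leap years: 13 − 1 = 12.

12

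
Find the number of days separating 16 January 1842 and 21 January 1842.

Within January 1842: 21 − 16 = 5 days.

5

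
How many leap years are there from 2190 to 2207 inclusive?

Years divisible by 4 in [2190, 2207]: 2192, 2196, 2200, 2204.
Of these, 2200 is divisible by 100 but not 400, so not leap.
Leap years: 4 − 1 = 3.

3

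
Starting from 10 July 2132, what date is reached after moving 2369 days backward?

14 January 2126

Count 2369 days before July 10, 2132:
January 14, 2126 → January 14, 2127: 365 days.
January 14, 2127 → January 14, 2128: 365 days.
January 14, 2128 → January 14, 2129: 366 days (2128 is a leap year).
January 14, 2129 → January 14, 2130: 365 days.
January 14, 2130 → January 14, 2131: 365 days.
January 14, 2131 → January 14, 2132: 365 days.
January 2132: 31 − 14 = 17 days remain.
Then February 2132 (29), March (31), April (30), May (31), June (30): 29 + 31 + 30 + 31 + 30 = 151 days.
July 1–10, 2132: 10 days.
Residual: 178 days.
Total: 2369 days.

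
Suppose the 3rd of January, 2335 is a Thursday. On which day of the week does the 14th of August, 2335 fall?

Wednesday

January 2335: 31 − 3 = 28 days remain.
Then February 2335 (28), March (31), April (30), May (31), June (30), July (31): 28 + 31 + 30 + 31 + 30 + 31 = 181 days.
August 1–14, 2335: 14 days.
Total: 28 + 181 + 14 = 223 days.
223 mod 7 = 6, so 6 days after Thursday is Wednesday.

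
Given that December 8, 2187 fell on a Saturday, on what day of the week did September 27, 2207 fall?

Day-of-year of December 8, 2187: 342.
Day-of-year of September 27, 2207: 270.
2187 has 365 days, so 365 − 342 = 23 days remain in 2187.
Full years 2188–2206: 15 common + 4 leap = 15×365 + 4×366 = 6939 days.
Total: 23 + 6939 + 270 = 7232 days.
7232 mod 7 = 1, so 1 day after Saturday is Sunday.

Sunday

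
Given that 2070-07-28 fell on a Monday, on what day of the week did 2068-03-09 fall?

Friday

Count forward from the earlier date (March 9, 2068) to the later (July 28, 2070):
Day-of-year of March 9, 2068: 69.
Day-of-year of July 28, 2070: 209.
2068 has 366 days, so 366 − 69 = 297 days remain in 2068.
Full years: 2069: 365. Sum = 365.
Total: 297 + 365 + 209 = 871 days.
871 mod 7 = 3, so 3 days before Monday is Friday.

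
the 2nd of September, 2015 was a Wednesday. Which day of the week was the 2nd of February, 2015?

Count forward from the earlier date (February 2, 2015) to the later (September 2, 2015):
February 2015: 28 − 2 = 26 days remain (2015 is not a leap year, so February has 28 days).
Then March (31), April (30), May (31), June (30), July (31), August (31): 31 + 30 + 31 + 30 + 31 + 31 = 184 days.
September 1–2, 2015: 2 days.
Total: 26 + 184 + 2 = 212 days.
212 mod 7 = 2, so 2 days before Wednesday is Monday.

Monday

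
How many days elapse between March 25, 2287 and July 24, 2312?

From March 25, 2287 to March 25, 2312: 25 years, of which 6 contain a Feb 29 — 19×365 + 6×366 = 9131 days.
(2300 is not a leap year (divisible by 100 but not 400).)
March 2312: 31 − 25 = 6 days remain.
Then April (30), May (31), June (30): 30 + 31 + 30 = 91 days.
July 1–24, 2312: 24 days.
Residual: 121 days.
Total: 9252 days.

9252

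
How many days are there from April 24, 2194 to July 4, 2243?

From April 24, 2194 to April 24, 2243: 49 years, of which 11 contain a Feb 29 — 38×365 + 11×366 = 17896 days.
(2200 is not a leap year (divisible by 100 but not 400).)
April 2243: 30 − 24 = 6 days remain.
Then May (31), June (30): 31 + 30 = 61 days.
July 1–4, 2243: 4 days.
Residual: 71 days.
Total: 17967 days.

17967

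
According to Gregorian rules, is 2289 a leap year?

2289 is not a leap year.

No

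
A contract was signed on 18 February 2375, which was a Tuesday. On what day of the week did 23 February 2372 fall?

Wednesday

Count forward from the earlier date (February 23, 2372) to the later (February 18, 2375):
Day-of-year of February 23, 2372: 54.
Day-of-year of February 18, 2375: 49.
2372 has 366 days, so 366 − 54 = 312 days remain in 2372.
Full years: 2373: 365; 2374: 365. Sum = 730.
Total: 312 + 730 + 49 = 1091 days.
1091 mod 7 = 6, so 6 days before Tuesday is Wednesday.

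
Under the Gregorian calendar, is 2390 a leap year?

2390 is not a leap year.

No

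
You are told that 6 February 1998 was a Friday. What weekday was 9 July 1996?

Count forward from the earlier date (July 9, 1996) to the later (February 6, 1998):
July 1996: 31 − 9 = 22 days remain.
Then 18 full months totalling 549 days.
February 1–6, 1998: 6 days (1998 is not a leap year).
Total: 22 + 549 + 6 = 577 days.
577 mod 7 = 3, so 3 days before Friday is Tuesday.

Tuesday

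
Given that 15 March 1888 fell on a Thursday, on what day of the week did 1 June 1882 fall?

Count forward from the earlier date (June 1, 1882) to the later (March 15, 1888):
Day-of-year of June 1, 1882: 152.
Day-of-year of March 15, 1888: 75.
1882 has 365 days, so 365 − 152 = 213 days remain in 1882.
Full years: 1883: 365; 1884: 366; 1885: 365; 1886: 365; 1887: 365. Sum = 1826.
Total: 213 + 1826 + 75 = 2114 days.
2114 is a multiple of 7, so 1 June 1882 falls on the same weekday: Thursday.

Thursday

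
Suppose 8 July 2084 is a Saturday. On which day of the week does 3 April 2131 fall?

Day-of-year of July 8, 2084: 190.
Day-of-year of April 3, 2131: 93.
2084 has 366 days, so 366 − 190 = 176 days remain in 2084.
Full years 2085–2130: 36 common + 10 leap = 36×365 + 10×366 = 16800 days.
Total: 176 + 16800 + 93 = 17069 days.
17069 mod 7 = 3, so 3 days after Saturday is Tuesday.

Tuesday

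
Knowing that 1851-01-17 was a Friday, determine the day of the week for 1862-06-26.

From January 17, 1851 to January 17, 1862: 11 years, of which 3 contain a Feb 29 — 8×365 + 3×366 = 4018 days.
January 1862: 31 − 17 = 14 days remain.
Then February 1862 (28), March (31), April (30), May (31): 28 + 31 + 30 + 31 = 120 days.
June 1–26, 1862: 26 days.
Residual: 160 days.
Total: 4178 days.
4178 mod 7 = 6, so 6 days after Friday is Thursday.

Thursday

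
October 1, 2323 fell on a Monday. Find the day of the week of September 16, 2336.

Day-of-year of October 1, 2323: 274.
Day-of-year of September 16, 2336: 260.
2323 has 365 days, so 365 − 274 = 91 days remain in 2323.
Full years 2324–2335: 9 common + 3 leap = 9×365 + 3×366 = 4383 days.
Total: 91 + 4383 + 260 = 4734 days.
4734 mod 7 = 2, so 2 days after Monday is Wednesday.

Wednesday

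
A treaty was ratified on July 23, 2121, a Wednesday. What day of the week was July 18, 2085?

Wednesday

Count forward from the earlier date (July 18, 2085) to the later (July 23, 2121):
Day-of-year of July 18, 2085: 199.
Day-of-year of July 23, 2121: 204.
2085 has 365 days, so 365 − 199 = 166 days remain in 2085.
Full years 2086–2120: 27 common + 8 leap = 27×365 + 8×366 = 12783 days.
Total: 166 + 12783 + 204 = 13153 days.
13153 is a multiple of 7, so July 18, 2085 falls on the same weekday: Wednesday.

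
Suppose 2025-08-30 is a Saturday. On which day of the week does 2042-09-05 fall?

From August 30, 2025 to August 30, 2042: 17 years, of which 4 contain a Feb 29 — 13×365 + 4×366 = 6209 days.
August 2042: 31 − 30 = 1 day remains.
September 1–5, 2042: 5 days.
Residual: 6 days.
Total: 6215 days.
6215 mod 7 = 6, so 6 days after Saturday is Friday.

Friday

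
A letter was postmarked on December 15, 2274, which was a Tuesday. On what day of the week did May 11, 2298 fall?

Wednesday

Day-of-year of December 15, 2274: 349.
Day-of-year of May 11, 2298: 131.
2274 has 365 days, so 365 − 349 = 16 days remain in 2274.
Full years 2275–2297: 17 common + 6 leap = 17×365 + 6×366 = 8401 days.
Total: 16 + 8401 + 131 = 8548 days.
8548 mod 7 = 1, so 1 day after Tuesday is Wednesday.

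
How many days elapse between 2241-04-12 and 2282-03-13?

Day-of-year of April 12, 2241: 102.
Day-of-year of March 13, 2282: 72.
2241 has 365 days, so 365 − 102 = 263 days remain in 2241.
Full years 2242–2281: 30 common + 10 leap = 30×365 + 10×366 = 14610 days.
Total: 263 + 14610 + 72 = 14945 days.

14945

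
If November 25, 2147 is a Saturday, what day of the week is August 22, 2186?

From November 25, 2147 to November 25, 2185: 38 years, of which 10 contain a Feb 29 — 28×365 + 10×366 = 13880 days.
November 2185: 30 − 25 = 5 days remain.
Then December (31), January (31), February 2186 (28), March (31), April (30), May (31), June (30), July (31): 31 + 31 + 28 + 31 + 30 + 31 + 30 + 31 = 243 days.
August 1–22, 2186: 22 days.
Residual: 270 days.
Total: 14150 days.
14150 mod 7 = 3, so 3 days after Saturday is Tuesday.

Tuesday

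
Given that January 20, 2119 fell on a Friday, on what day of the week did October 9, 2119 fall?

Monday

January 2119: 31 − 20 = 11 days remain.
Then February 2119 (28), March (31), April (30), May (31), June (30), July (31), August (31), September (30): 28 + 31 + 30 + 31 + 30 + 31 + 31 + 30 = 242 days.
October 1–9, 2119: 9 days.
Total: 11 + 242 + 9 = 262 days.
262 mod 7 = 3, so 3 days after Friday is Monday.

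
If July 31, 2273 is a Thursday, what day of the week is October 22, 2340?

Day-of-year of July 31, 2273: 212.
Day-of-year of October 22, 2340: 296.
2273 has 365 days, so 365 − 212 = 153 days remain in 2273.
Full years 2274–2339: 51 common + 15 leap = 51×365 + 15×366 = 24105 days.
Total: 153 + 24105 + 296 = 24554 days.
24554 mod 7 = 5, so 5 days after Thursday is Tuesday.

Tuesday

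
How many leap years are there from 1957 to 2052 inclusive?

24

Years divisible by 4: 1960, 1964, …, 2052 — 24 in all.
2000 is divisible by 400, so still leap.
No century exceptions apply. Count: 24.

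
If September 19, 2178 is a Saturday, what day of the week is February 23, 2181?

September 19, 2178 → September 19, 2179: 365 days.
September 19, 2179 → September 19, 2180: 366 days (2180 is a leap year).
September 2180: 30 − 19 = 11 days remain.
Then October (31), November (30), December (31), January (31): 31 + 30 + 31 + 31 = 123 days.
February 1–23, 2181: 23 days (2181 is not a leap year).
Residual: 157 days.
Total: 888 days.
888 mod 7 = 6, so 6 days after Saturday is Friday.

Friday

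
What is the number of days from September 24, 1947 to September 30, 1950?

1102

September 24, 1947 → September 24, 1948: 366 days (1948 is a leap year).
September 24, 1948 → September 24, 1949: 365 days.
September 24, 1949 → September 24, 1950: 365 days.
Within September 1950: 30 − 24 = 6 days.
Total: 1102 days.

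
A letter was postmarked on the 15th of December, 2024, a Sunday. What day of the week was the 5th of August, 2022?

Count forward from the earlier date (August 5, 2022) to the later (December 15, 2024):
Day-of-year of August 5, 2022: 217.
Day-of-year of December 15, 2024: 350.
2022 has 365 days, so 365 − 217 = 148 days remain in 2022.
Full years: 2023: 365. Sum = 365.
Total: 148 + 365 + 350 = 863 days.
863 mod 7 = 2, so 2 days before Sunday is Friday.

Friday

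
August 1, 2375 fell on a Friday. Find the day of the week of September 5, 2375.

Friday

August 2375: 31 − 1 = 30 days remain.
September 1–5, 2375: 5 days.
Total: 30 + 5 = 35 days.
35 is a multiple of 7, so September 5, 2375 falls on the same weekday: Friday.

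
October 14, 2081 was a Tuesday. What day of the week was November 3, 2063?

Saturday

Count forward from the earlier date (November 3, 2063) to the later (October 14, 2081):
From November 3, 2063 to November 3, 2080: 17 years, of which 5 contain a Feb 29 — 12×365 + 5×366 = 6210 days.
November 2080: 30 − 3 = 27 days remain.
Then 10 full months totalling 304 days.
October 1–14, 2081: 14 days.
Residual: 345 days.
Total: 6555 days.
6555 mod 7 = 3, so 3 days before Tuesday is Saturday.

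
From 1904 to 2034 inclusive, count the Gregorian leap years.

Years divisible by 4: 1904, 1908, …, 2032 — 33 in all.
2000 is divisible by 400, so still leap.
No century exceptions apply. Count: 33.

33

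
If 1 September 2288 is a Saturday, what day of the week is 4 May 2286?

Tuesday

Count forward from the earlier date (May 4, 2286) to the later (September 1, 2288):
Day-of-year of May 4, 2286: 124.
Day-of-year of September 1, 2288: 245.
2286 has 365 days, so 365 − 124 = 241 days remain in 2286.
Full years: 2287: 365. Sum = 365.
Total: 241 + 365 + 245 = 851 days.
851 mod 7 = 4, so 4 days before Saturday is Tuesday.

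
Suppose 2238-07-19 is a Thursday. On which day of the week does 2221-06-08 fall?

Count forward from the earlier date (June 8, 2221) to the later (July 19, 2238):
From June 8, 2221 to June 8, 2238: 17 years, of which 4 contain a Feb 29 — 13×365 + 4×366 = 6209 days.
June 2238: 30 − 8 = 22 days remain.
July 1–19, 2238: 19 days.
Residual: 41 days.
Total: 6250 days.
6250 mod 7 = 6, so 6 days before Thursday is Friday.

Friday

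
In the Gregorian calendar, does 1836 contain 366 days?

Yes

1836 is a leap year.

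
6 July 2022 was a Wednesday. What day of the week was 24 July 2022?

Sunday

Within July 2022: 24 − 6 = 18 days.
18 mod 7 = 4, so 4 days after Wednesday is Sunday.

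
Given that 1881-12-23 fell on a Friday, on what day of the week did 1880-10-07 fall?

Count forward from the earlier date (October 7, 1880) to the later (December 23, 1881):
Day-of-year of October 7, 1880: 281.
Day-of-year of December 23, 1881: 357.
1880 has 366 days, so 366 − 281 = 85 days remain in 1880.
Total: 85 + 357 = 442 days.
442 mod 7 = 1, so 1 day before Friday is Thursday.

Thursday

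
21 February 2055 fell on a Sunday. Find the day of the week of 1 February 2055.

Monday

Count forward from the earlier date (February 1, 2055) to the later (February 21, 2055):
Within February 2055: 21 − 1 = 20 days.
20 mod 7 = 6, so 6 days before Sunday is Monday.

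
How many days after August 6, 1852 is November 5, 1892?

14701

Day-of-year of August 6, 1852: 219.
Day-of-year of November 5, 1892: 310.
1852 has 366 days, so 366 − 219 = 147 days remain in 1852.
Full years 1853–1891: 30 common + 9 leap = 30×365 + 9×366 = 14244 days.
Total: 147 + 14244 + 310 = 14701 days.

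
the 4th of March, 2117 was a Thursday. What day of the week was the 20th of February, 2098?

Thursday

Count forward from the earlier date (February 20, 2098) to the later (March 4, 2117):
From February 20, 2098 to February 20, 2117: 19 years, of which 4 contain a Feb 29 — 15×365 + 4×366 = 6939 days.
(2100 is not a leap year (divisible by 100 but not 400).)
February 2117: 28 − 20 = 8 days remain (2117 is not a leap year, so February has 28 days).
March 1–4, 2117: 4 days.
Residual: 12 days.
Total: 6951 days.
6951 is a multiple of 7, so the 20th of February, 2098 falls on the same weekday: Thursday.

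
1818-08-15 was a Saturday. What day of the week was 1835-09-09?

Wednesday

From August 15, 1818 to August 15, 1835: 17 years, of which 4 contain a Feb 29 — 13×365 + 4×366 = 6209 days.
August 1835: 31 − 15 = 16 days remain.
September 1–9, 1835: 9 days.
Residual: 25 days.
Total: 6234 days.
6234 mod 7 = 4, so 4 days after Saturday is Wednesday.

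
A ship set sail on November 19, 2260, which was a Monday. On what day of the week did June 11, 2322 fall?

Sunday

From November 19, 2260 to November 19, 2321: 61 years, of which 14 contain a Feb 29 — 47×365 + 14×366 = 22279 days.
(2300 is not a leap year (divisible by 100 but not 400).)
November 2321: 30 − 19 = 11 days remain.
Then December (31), January (31), February 2322 (28), March (31), April (30), May (31): 31 + 31 + 28 + 31 + 30 + 31 = 182 days.
June 1–11, 2322: 11 days.
Residual: 204 days.
Total: 22483 days.
22483 mod 7 = 6, so 6 days after Monday is Sunday.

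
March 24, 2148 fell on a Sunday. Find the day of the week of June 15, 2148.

Saturday

March 2148: 31 − 24 = 7 days remain.
Then April (30), May (31): 30 + 31 = 61 days.
June 1–15, 2148: 15 days.
Total: 7 + 61 + 15 = 83 days.
83 mod 7 = 6, so 6 days after Sunday is Saturday.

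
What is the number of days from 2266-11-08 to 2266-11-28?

Within November 2266: 28 − 8 = 20 days.

20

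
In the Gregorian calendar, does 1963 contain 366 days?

1963 is not a leap year.

No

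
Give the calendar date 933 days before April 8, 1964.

September 18, 1961

Count 933 days before April 8, 1964:
Day-of-year of September 18, 1961: 261.
Day-of-year of April 8, 1964: 99.
1961 has 365 days, so 365 − 261 = 104 days remain in 1961.
Full years: 1962: 365; 1963: 365. Sum = 730.
Total: 104 + 730 + 99 = 933 days.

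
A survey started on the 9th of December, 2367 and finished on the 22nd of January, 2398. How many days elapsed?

11002

From December 9, 2367 to December 9, 2397: 30 years, of which 8 contain a Feb 29 — 22×365 + 8×366 = 10958 days.
December 2397: 31 − 9 = 22 days remain.
January 1–22, 2398: 22 days.
Residual: 44 days.
Total: 11002 days.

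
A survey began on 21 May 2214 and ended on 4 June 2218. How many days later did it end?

1475

May 21, 2214 → May 21, 2215: 365 days.
May 21, 2215 → May 21, 2216: 366 days (2216 is a leap year).
May 21, 2216 → May 21, 2217: 365 days.
May 21, 2217 → May 21, 2218: 365 days.
May 2218: 31 − 21 = 10 days remain.
June 1–4, 2218: 4 days.
Residual: 14 days.
Total: 1475 days.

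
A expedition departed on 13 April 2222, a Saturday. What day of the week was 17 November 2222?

April 2222: 30 − 13 = 17 days remain.
Then May (31), June (30), July (31), August (31), September (30), October (31): 31 + 30 + 31 + 31 + 30 + 31 = 184 days.
November 1–17, 2222: 17 days.
Total: 17 + 184 + 17 = 218 days.
218 mod 7 = 1, so 1 day after Saturday is Sunday.

Sunday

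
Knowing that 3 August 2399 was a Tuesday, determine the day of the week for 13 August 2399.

Friday

Within August 2399: 13 − 3 = 10 days.
10 mod 7 = 3, so 3 days after Tuesday is Friday.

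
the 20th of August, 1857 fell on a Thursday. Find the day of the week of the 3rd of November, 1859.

Day-of-year of August 20, 1857: 232.
Day-of-year of November 3, 1859: 307.
1857 has 365 days, so 365 − 232 = 133 days remain in 1857.
Full years: 1858: 365. Sum = 365.
Total: 133 + 365 + 307 = 805 days.
805 is a multiple of 7, so the 3rd of November, 1859 falls on the same weekday: Thursday.

Thursday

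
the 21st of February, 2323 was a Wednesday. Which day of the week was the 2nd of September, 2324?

February 21, 2323 → February 21, 2324: 365 days.
February 2324: 29 − 21 = 8 days remain (2324 is a leap year, so February has 29 days).
Then March (31), April (30), May (31), June (30), July (31), August (31): 31 + 30 + 31 + 30 + 31 + 31 = 184 days.
September 1–2, 2324: 2 days.
Residual: 194 days.
Total: 559 days.
559 mod 7 = 6, so 6 days after Wednesday is Tuesday.

Tuesday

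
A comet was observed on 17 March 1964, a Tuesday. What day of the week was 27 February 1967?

Monday

March 17, 1964 → March 17, 1965: 365 days.
March 17, 1965 → March 17, 1966: 365 days.
March 1966: 31 − 17 = 14 days remain.
Then 10 full months totalling 306 days.
February 1–27, 1967: 27 days (1967 is not a leap year).
Residual: 347 days.
Total: 1077 days.
1077 mod 7 = 6, so 6 days after Tuesday is Monday.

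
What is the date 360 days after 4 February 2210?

30 January 2211

Count 360 days after February 4, 2210:
February 2210: 28 − 4 = 24 days remain (2210 is not a leap year, so February has 28 days).
Then 10 full months totalling 306 days.
January 1–30, 2211: 30 days.
Residual: 360 days.
Total: 360 days.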